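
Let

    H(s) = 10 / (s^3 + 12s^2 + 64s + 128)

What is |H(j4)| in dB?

Substitute s = j4: numerator = 10, denominator = -64 + j192.
|H(j4)| = |10| / |-64 + j192| = 10 / 202.39 ≈ 0.04941.
In decibels: 20·log₁₀(0.04941) ≈ -26.1 dB.

|H(j4)|_dB ≈ -26.1 dB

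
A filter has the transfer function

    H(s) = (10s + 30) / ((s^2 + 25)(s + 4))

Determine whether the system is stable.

The poles can be read from the denominator factors: s = ±5j, -4.
Since the simple pole(s) at s = 5j, -5j lie on the jω-axis with none in the right half-plane, the system is marginally stable.

marginally stable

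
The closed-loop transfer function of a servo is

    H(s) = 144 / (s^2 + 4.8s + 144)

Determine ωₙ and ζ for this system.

ωₙ = 12 rad/s, ζ = 0.2

Compare the denominator to the standard form s^2 + 2ζωₙs + ωₙ².
ωₙ² = 144, so ωₙ = 12 rad/s.
2ζωₙ = 4.8, so ζ = 4.8/(2·12) = 0.2.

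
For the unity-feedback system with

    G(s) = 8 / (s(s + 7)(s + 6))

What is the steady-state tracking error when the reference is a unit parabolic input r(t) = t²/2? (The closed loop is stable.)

G(s) has one pole at the origin.
This is a Type 1 system; Ka = lim_{s→0} s^2·G(s) = 0, so the steady-state error for a parabola input is infinite.

e_ss = ∞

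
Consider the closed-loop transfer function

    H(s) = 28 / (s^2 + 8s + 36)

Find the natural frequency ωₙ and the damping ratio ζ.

ωₙ = 6 rad/s, ζ ≈ 0.6667

Compare the denominator to the standard form s^2 + 2ζωₙs + ωₙ².
ωₙ² = 36, so ωₙ = 6 rad/s.
2ζωₙ = 8, so ζ = 8/(2·6) ≈ 0.6667.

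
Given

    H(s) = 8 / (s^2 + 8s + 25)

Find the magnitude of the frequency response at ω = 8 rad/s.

|H(j8)| ≈ 0.1067

Substitute s = j8: numerator = 8, denominator = -39 + j64.
|H(j8)| = |8| / |-39 + j64| = 8 / 74.947 ≈ 0.1067.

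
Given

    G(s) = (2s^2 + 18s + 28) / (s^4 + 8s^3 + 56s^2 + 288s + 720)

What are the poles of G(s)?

s = 6j, -6j, -4 + 2j, -4 - 2j

The poles are the roots of the denominator s^4 + 8s^3 + 56s^2 + 288s + 720 = 0.
No real roots exist; factor into two real quadratics: (s^2 + 36)(s^2 + 8s + 20) = 0.
Each quadratic gives a conjugate pair via the quadratic formula.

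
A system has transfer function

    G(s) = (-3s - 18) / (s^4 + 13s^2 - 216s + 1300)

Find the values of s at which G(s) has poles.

The poles are the roots of the denominator s^4 + 13s^2 - 216s + 1300 = 0.
No real roots exist; factor into two real quadratics: (s^2 - 8s + 25)(s^2 + 8s + 52) = 0.
Each quadratic gives a conjugate pair via the quadratic formula.

s = 4 + 3j, 4 - 3j, -4 + 6j, -4 - 6j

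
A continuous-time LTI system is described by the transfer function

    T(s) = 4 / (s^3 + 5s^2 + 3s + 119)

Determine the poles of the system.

The poles are the roots of the denominator s^3 + 5s^2 + 3s + 119 = 0.
Trying s = -7: the polynomial evaluates to 0, so (s + 7) is a factor.
Dividing out leaves s^2 - 2s + 17 = 0.
The quadratic formula then gives s = 1 ± 4j.

s = 1 + 4j, 1 - 4j, -7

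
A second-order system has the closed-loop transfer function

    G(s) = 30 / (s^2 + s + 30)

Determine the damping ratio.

ζ ≈ 0.09129

Compare the denominator to the standard form s^2 + 2ζωₙs + ωₙ².
ωₙ² = 30, so ωₙ = √30 ≈ 5.477 rad/s.
2ζωₙ = 1, so ζ = 1/(2·√30) ≈ 0.09129.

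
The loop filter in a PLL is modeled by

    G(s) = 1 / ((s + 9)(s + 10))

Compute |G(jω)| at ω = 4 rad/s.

|G(j4)| ≈ 0.009427

Substitute s = j4: numerator = 1, denominator = 74 + j76.
|G(j4)| = |1| / |74 + j76| = 1 / 106.08 ≈ 0.009427.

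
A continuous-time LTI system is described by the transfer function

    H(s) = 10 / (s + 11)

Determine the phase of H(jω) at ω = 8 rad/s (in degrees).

∠H(j8) ≈ -36.03°

At s = j8: numerator = 10, denominator = 11 + j8.
∠H = ∠num − ∠den = 0° − (36.027°) = -36.03°.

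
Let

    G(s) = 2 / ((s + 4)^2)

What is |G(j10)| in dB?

Substitute s = j10: numerator = 2, denominator = -84 + j80.
|G(j10)| = |2| / |-84 + j80| = 2 / 116 ≈ 0.01724.
In decibels: 20·log₁₀(0.01724) ≈ -35.3 dB.

|G(j10)|_dB ≈ -35.3 dB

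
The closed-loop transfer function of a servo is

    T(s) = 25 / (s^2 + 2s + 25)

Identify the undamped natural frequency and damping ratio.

Compare the denominator to the standard form s^2 + 2ζωₙs + ωₙ².
ωₙ² = 25, so ωₙ = 5 rad/s.
2ζωₙ = 2, so ζ = 2/(2·5) = 0.2.
With ζ = 0.2 the response is underdamped.

ωₙ = 5 rad/s, ζ = 0.2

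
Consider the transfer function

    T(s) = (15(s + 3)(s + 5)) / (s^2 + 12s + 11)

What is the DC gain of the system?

T(0) = 225/11 ≈ 20.45

Set s = 0: T(0) = (225) / (11) = 225/11.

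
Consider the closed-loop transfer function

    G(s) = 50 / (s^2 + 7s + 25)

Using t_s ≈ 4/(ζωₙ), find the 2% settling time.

Comparing s^2 + 7s + 25 to s^2 + 2ζωₙs + ωₙ²: ωₙ = 5 rad/s and ζ = 7/(2·5) = 0.7.
ζωₙ = 7/2 = 3.5, so t_s ≈ 4/(ζωₙ) = 4/3.5 ≈ 1.143 s.

t_s ≈ 1.143 s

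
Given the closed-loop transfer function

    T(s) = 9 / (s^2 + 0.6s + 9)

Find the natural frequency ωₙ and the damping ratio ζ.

ωₙ = 3 rad/s, ζ = 0.1

Compare the denominator to the standard form s^2 + 2ζωₙs + ωₙ².
ωₙ² = 9, so ωₙ = 3 rad/s.
2ζωₙ = 0.6, so ζ = 0.6/(2·3) = 0.1.
With ζ = 0.1 the response is underdamped.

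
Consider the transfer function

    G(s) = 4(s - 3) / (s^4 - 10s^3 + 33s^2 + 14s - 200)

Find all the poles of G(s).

The poles are the roots of the denominator s^4 - 10s^3 + 33s^2 + 14s - 200 = 0.
Trying s = -2: the polynomial evaluates to 0, so (s + 2) is a factor.
Dividing out leaves s^3 - 12s^2 + 57s - 100 = 0.
This factors further as (s^2 - 8s + 25)(s - 4) = 0.

s = 4 ± 3j, -2, 4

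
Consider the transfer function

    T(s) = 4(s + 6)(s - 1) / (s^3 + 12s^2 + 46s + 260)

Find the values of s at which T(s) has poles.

The poles are the roots of the denominator s^3 + 12s^2 + 46s + 260 = 0.
Trying s = -10: the polynomial evaluates to 0, so (s + 10) is a factor.
Dividing out leaves s^2 + 2s + 26 = 0.
The quadratic formula then gives s = -1 ± 5j.

s = -1 + 5j, -1 - 5j, -10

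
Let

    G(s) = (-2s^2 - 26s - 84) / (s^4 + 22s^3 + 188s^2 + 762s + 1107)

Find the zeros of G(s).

s = -7, -6

Set the numerator to zero: -2s^2 - 26s - 84 = 0, i.e. -2·(s^2 + 13s + 42) = 0.
Factoring: (s + 7)(s + 6) = 0.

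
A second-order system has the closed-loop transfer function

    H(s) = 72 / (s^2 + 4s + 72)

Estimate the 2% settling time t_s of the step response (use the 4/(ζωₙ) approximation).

Comparing s^2 + 4s + 72 to s^2 + 2ζωₙs + ωₙ²: ωₙ = √72 ≈ 8.485 rad/s and ζ = 4/(2·√72) ≈ 0.2357.
ζωₙ = 4/2 = 2, so t_s ≈ 4/(ζωₙ) = 4/2 = 2 s.

t_s ≈ 2 s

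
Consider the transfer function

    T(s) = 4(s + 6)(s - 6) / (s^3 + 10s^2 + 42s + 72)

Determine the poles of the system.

The poles are the roots of the denominator s^3 + 10s^2 + 42s + 72 = 0.
Trying s = -4: the polynomial evaluates to 0, so (s + 4) is a factor.
Dividing out leaves s^2 + 6s + 18 = 0.
The quadratic formula then gives s = -3 ± 3j.

s = -3 + 3j, -3 - 3j, -4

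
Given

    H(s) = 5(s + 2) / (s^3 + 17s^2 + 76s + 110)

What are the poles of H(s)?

s = -3 ± j, -11

The poles are the roots of the denominator s^3 + 17s^2 + 76s + 110 = 0.
Trying s = -11: the polynomial evaluates to 0, so (s + 11) is a factor.
Dividing out leaves s^2 + 6s + 10 = 0.
The quadratic formula then gives s = -3 ± 1j.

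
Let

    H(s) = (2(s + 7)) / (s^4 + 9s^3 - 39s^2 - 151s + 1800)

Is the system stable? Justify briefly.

The denominator s^4 + 9s^3 - 39s^2 - 151s + 1800 factors as (s + 8)(s^2 - 8s + 25)(s + 9), giving poles at s = -8, 4 + 3j, 4 - 3j, -9.
Since the pole(s) at s = 4 ± 3j lie in the right half-plane, the system is unstable.

unstable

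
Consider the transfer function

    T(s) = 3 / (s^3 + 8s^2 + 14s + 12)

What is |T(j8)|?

Substitute s = j8: numerator = 3, denominator = -500 - j400.
|T(j8)| = |3| / |-500 - j400| = 3 / 640.31 ≈ 0.004685.

|T(j8)| ≈ 0.004685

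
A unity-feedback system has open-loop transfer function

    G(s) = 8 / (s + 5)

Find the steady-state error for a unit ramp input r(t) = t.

e_ss = ∞

G(s) has no poles at the origin.
This is a Type 0 system; Kv = lim_{s→0} s·G(s) = 0, so the steady-state error for a ramp input is infinite.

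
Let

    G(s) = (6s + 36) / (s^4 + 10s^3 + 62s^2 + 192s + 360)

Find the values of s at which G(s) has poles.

s = -2 ± 4j, -3 ± 3j

The poles are the roots of the denominator s^4 + 10s^3 + 62s^2 + 192s + 360 = 0.
No real roots exist; factor into two real quadratics: (s^2 + 4s + 20)(s^2 + 6s + 18) = 0.
Each quadratic gives a conjugate pair via the quadratic formula.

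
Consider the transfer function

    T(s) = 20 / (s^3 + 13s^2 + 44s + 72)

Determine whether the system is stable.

The denominator s^3 + 13s^2 + 44s + 72 factors as (s + 9)(s^2 + 4s + 8), giving poles at s = -9, -2 + 2j, -2 - 2j.
Since all poles lie strictly in the left half-plane, the system is stable.

stable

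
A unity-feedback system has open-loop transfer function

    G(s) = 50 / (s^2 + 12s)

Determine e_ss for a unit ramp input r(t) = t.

G(s) has one pole at the origin.
This is a Type 1 system. Kv = lim_{s→0} s·G(s) = 50/12 = 25/6.
e_ss = 1/Kv = 1/(25/6) = 6/25 ≈ 0.2400.

e_ss = 0.2400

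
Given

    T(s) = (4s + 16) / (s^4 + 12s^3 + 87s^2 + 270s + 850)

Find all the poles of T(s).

The poles are the roots of the denominator s^4 + 12s^3 + 87s^2 + 270s + 850 = 0.
No real roots exist; factor into two real quadratics: (s^2 + 2s + 17)(s^2 + 10s + 50) = 0.
Each quadratic gives a conjugate pair via the quadratic formula.

s = -1 + 4j, -1 - 4j, -5 + 5j, -5 - 5j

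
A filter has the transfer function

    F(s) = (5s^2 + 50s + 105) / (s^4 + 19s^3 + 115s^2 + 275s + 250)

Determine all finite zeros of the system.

s = -7, -3

Set the numerator to zero: 5s^2 + 50s + 105 = 0, i.e. 5·(s^2 + 10s + 21) = 0.
Factoring: (s + 7)(s + 3) = 0.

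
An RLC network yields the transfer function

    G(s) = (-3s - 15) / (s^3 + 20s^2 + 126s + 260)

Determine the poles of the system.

The poles are the roots of the denominator s^3 + 20s^2 + 126s + 260 = 0.
Trying s = -10: the polynomial evaluates to 0, so (s + 10) is a factor.
Dividing out leaves s^2 + 10s + 26 = 0.
The quadratic formula then gives s = -5 ± 1j.

s = -5 ± j, -10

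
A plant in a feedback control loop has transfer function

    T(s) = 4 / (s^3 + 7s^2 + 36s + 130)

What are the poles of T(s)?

s = -1 + 5j, -1 - 5j, -5

The poles are the roots of the denominator s^3 + 7s^2 + 36s + 130 = 0.
Trying s = -5: the polynomial evaluates to 0, so (s + 5) is a factor.
Dividing out leaves s^2 + 2s + 26 = 0.
The quadratic formula then gives s = -1 ± 5j.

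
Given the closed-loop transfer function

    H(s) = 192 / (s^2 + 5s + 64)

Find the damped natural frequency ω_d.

Comparing s^2 + 5s + 64 to s^2 + 2ζωₙs + ωₙ²: ωₙ = 8 rad/s and ζ = 5/(2·8) = 0.3125.
ζωₙ = 5/2 = 2.5, so ω_d = ωₙ√(1−ζ²) = √(ωₙ² − (ζωₙ)²) = √(64 − 2.5²) = √57.75 ≈ 7.599 rad/s.

ω_d ≈ 7.599 rad/s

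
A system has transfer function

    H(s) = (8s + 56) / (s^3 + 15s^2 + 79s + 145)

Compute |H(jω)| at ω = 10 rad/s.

|H(j10)| ≈ 0.07122

Substitute s = j10: numerator = 56 + j80, denominator = -1355 - j210.
|H(j10)| = |56 + j80| / |-1355 - j210| = 97.652 / 1371.2 ≈ 0.07122.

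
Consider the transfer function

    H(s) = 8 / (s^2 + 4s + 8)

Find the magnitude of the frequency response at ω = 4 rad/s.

|H(j4)| ≈ 0.4472

Substitute s = j4: numerator = 8, denominator = -8 + j16.
|H(j4)| = |8| / |-8 + j16| = 8 / 17.889 ≈ 0.4472.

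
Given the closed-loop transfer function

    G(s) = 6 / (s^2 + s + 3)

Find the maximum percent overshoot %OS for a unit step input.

Comparing s^2 + s + 3 to s^2 + 2ζωₙs + ωₙ²: ωₙ = √3 ≈ 1.732 rad/s and ζ = 1/(2·√3) ≈ 0.2887.
%OS = 100·exp(−πζ/√(1−ζ²)) = 100·exp(−π·0.2887/√(1−0.2887²)) ≈ 38.8%.

%OS ≈ 38.8%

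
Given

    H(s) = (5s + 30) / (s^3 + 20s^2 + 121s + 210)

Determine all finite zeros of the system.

s = -6

Set the numerator to zero: 5s + 30 = 0, i.e. 5·(s + 6) = 0.
So s = -6.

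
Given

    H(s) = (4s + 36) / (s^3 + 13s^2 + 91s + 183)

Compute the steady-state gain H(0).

Set s = 0: H(0) = (36) / (183) = 12/61.

H(0) = 12/61 ≈ 0.1967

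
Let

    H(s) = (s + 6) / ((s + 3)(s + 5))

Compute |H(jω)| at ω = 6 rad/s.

Substitute s = j6: numerator = 6 + j6, denominator = -21 + j48.
|H(j6)| = |6 + j6| / |-21 + j48| = 8.4853 / 52.393 ≈ 0.1620.

|H(j6)| ≈ 0.1620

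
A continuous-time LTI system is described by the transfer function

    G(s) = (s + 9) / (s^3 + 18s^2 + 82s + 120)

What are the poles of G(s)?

The poles are the roots of the denominator s^3 + 18s^2 + 82s + 120 = 0.
Trying s = -12: the polynomial evaluates to 0, so (s + 12) is a factor.
Dividing out leaves s^2 + 6s + 10 = 0.
The quadratic formula then gives s = -3 ± 1j.

s = -3 ± j, -12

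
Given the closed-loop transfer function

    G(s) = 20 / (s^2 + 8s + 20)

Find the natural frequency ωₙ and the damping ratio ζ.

Compare the denominator to the standard form s^2 + 2ζωₙs + ωₙ².
ωₙ² = 20, so ωₙ = √20 ≈ 4.472 rad/s.
2ζωₙ = 8, so ζ = 8/(2·√20) ≈ 0.8944.

ωₙ ≈ 4.472 rad/s, ζ ≈ 0.8944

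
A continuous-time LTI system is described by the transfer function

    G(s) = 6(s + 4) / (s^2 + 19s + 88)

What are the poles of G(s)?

s = -8, -11

The poles are the roots of the denominator s^2 + 19s + 88 = 0.
Factoring: (s + 8)(s + 11) = 0, so s = -8 and s = -11.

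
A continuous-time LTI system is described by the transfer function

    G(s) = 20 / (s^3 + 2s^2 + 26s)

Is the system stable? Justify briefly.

The denominator s^3 + 2s^2 + 26s factors as s(s^2 + 2s + 26), giving poles at s = 0, -1 ± 5j.
Since the simple pole(s) at s = 0 lie on the jω-axis with none in the right half-plane, the system is marginally stable.

marginally stable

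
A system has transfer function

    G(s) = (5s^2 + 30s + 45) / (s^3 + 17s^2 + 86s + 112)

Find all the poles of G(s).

s = -8, -7, -2

The poles are the roots of the denominator s^3 + 17s^2 + 86s + 112 = 0.
Trying s = -8: the polynomial evaluates to 0, so (s + 8) is a factor.
Dividing out leaves s^2 + 9s + 14 = 0.
Factoring the quadratic: (s + 7)(s + 2) = 0.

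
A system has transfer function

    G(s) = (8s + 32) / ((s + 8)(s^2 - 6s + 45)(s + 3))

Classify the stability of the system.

The poles can be read from the denominator factors: s = -8, 3 + 6j, 3 - 6j, -3.
Since the pole(s) at s = 3 + 6j, 3 - 6j lie in the right half-plane, the system is unstable.

unstable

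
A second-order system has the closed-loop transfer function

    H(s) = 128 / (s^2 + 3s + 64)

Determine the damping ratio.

ζ = 0.1875

Compare the denominator to the standard form s^2 + 2ζωₙs + ωₙ².
ωₙ² = 64, so ωₙ = 8 rad/s.
2ζωₙ = 3, so ζ = 3/(2·8) = 0.1875.
With ζ = 0.1875 the response is underdamped.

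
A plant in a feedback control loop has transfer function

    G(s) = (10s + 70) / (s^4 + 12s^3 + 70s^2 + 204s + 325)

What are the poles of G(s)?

The poles are the roots of the denominator s^4 + 12s^3 + 70s^2 + 204s + 325 = 0.
No real roots exist; factor into two real quadratics: (s^2 + 8s + 25)(s^2 + 4s + 13) = 0.
Each quadratic gives a conjugate pair via the quadratic formula.

s = -4 + 3j, -4 - 3j, -2 + 3j, -2 - 3j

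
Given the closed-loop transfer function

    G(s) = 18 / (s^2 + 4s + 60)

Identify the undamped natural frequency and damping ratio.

ωₙ ≈ 7.746 rad/s, ζ ≈ 0.2582

Compare the denominator to the standard form s^2 + 2ζωₙs + ωₙ².
ωₙ² = 60, so ωₙ = √60 ≈ 7.746 rad/s.
2ζωₙ = 4, so ζ = 4/(2·√60) ≈ 0.2582.
With ζ = 0.2582 the response is underdamped.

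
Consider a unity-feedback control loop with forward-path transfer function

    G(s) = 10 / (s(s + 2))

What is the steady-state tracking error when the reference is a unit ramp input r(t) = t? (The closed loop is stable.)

e_ss = 0.2000

G(s) has one pole at the origin.
This is a Type 1 system. Kv = lim_{s→0} s·G(s) = 10/2 = 5.
e_ss = 1/Kv = 1/(5) = 1/5 ≈ 0.2000.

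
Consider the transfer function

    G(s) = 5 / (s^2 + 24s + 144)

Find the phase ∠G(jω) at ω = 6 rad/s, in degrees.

At s = j6: numerator = 5, denominator = 108 + j144.
∠G = ∠num − ∠den = 0° − (53.130°) = -53.13°.

∠G(j6) ≈ -53.13°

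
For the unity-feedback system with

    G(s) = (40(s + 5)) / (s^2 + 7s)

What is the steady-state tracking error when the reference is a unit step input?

e_ss = 0

G(s) has one pole at the origin.
This is a Type 1 system; for a step input the steady-state error is zero.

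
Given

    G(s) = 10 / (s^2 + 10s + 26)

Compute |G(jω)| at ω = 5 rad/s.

Substitute s = j5: numerator = 10, denominator = 1 + j50.
|G(j5)| = |10| / |1 + j50| = 10 / 50.010 ≈ 0.2000.

|G(j5)| ≈ 0.2000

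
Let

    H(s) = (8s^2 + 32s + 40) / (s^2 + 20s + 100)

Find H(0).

H(0) = 2/5 ≈ 0.4000

Set s = 0: H(0) = (40) / (100) = 2/5.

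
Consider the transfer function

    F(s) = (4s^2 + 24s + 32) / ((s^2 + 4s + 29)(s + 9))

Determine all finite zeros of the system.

s = -4, -2

Set the numerator to zero: 4s^2 + 24s + 32 = 0, i.e. 4·(s^2 + 6s + 8) = 0.
Factoring: (s + 4)(s + 2) = 0.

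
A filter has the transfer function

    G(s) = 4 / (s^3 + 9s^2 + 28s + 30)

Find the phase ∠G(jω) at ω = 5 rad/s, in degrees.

At s = j5: numerator = 4, denominator = -195 + j15.
∠G = ∠num − ∠den = 0° − (175.60°) = -175.6°.

∠G(j5) ≈ -175.6°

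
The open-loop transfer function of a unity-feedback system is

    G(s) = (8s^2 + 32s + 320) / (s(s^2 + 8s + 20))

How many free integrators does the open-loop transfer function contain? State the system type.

Type 1

The denominator has 1 factor of s at the origin (free integrator), so this is a Type 1 system.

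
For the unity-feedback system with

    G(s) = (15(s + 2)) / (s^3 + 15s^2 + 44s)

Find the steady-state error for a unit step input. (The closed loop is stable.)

e_ss = 0

G(s) has one pole at the origin.
This is a Type 1 system; for a step input the steady-state error is zero.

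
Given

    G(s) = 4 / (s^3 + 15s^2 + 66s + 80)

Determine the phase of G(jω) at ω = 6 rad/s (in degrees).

∠G(j6) ≈ -158.6°

At s = j6: numerator = 4, denominator = -460 + j180.
∠G = ∠num − ∠den = 0° − (158.63°) = -158.6°.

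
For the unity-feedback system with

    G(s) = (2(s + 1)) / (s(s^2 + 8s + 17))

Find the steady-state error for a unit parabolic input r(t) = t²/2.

e_ss = ∞

G(s) has one pole at the origin.
This is a Type 1 system; Ka = lim_{s→0} s^2·G(s) = 0, so the steady-state error for a parabola input is infinite.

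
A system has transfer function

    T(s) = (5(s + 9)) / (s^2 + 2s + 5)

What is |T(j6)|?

Substitute s = j6: numerator = 45 + j30, denominator = -31 + j12.
|T(j6)| = |45 + j30| / |-31 + j12| = 54.083 / 33.242 ≈ 1.627.

|T(j6)| ≈ 1.627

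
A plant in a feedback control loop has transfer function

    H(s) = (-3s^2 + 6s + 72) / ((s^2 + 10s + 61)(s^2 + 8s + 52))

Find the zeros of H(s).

Set the numerator to zero: -3s^2 + 6s + 72 = 0, i.e. -3·(s^2 - 2s - 24) = 0.
Factoring: (s - 6)(s + 4) = 0.

s = 6, -4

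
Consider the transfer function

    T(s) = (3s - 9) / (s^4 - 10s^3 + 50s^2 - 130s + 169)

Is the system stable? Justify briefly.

unstable

The denominator s^4 - 10s^3 + 50s^2 - 130s + 169 factors as (s^2 - 6s + 13)(s^2 - 4s + 13), giving poles at s = 3 + 2j, 3 - 2j, 2 + 3j, 2 - 3j.
Since the pole(s) at s = 3 + 2j, 3 - 2j, 2 + 3j, 2 - 3j lie in the right half-plane, the system is unstable.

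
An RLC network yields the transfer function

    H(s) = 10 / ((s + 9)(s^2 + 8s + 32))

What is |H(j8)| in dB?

|H(j8)|_dB ≈ -38.7 dB

Substitute s = j8: numerator = 10, denominator = -800 + j320.
|H(j8)| = |10| / |-800 + j320| = 10 / 861.63 ≈ 0.01161.
In decibels: 20·log₁₀(0.01161) ≈ -38.7 dB.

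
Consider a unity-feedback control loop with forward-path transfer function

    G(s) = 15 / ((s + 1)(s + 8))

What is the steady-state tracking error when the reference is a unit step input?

G(s) has no poles at the origin.
This is a Type 0 system. Kp = lim_{s→0} G(s) = 15/8.
e_ss = 1/(1 + Kp) = 1/(1 + 15/8) = 8/23 ≈ 0.3478.

e_ss = 0.3478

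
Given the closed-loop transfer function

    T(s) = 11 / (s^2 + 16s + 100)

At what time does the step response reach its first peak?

t_p ≈ 0.5236 s

Comparing s^2 + 16s + 100 to s^2 + 2ζωₙs + ωₙ²: ωₙ = 10 rad/s and ζ = 16/(2·10) = 0.8.
ζωₙ = 16/2 = 8, so ω_d = ωₙ√(1−ζ²) = √(ωₙ² − (ζωₙ)²) = √(100 − 8²) = √36 = 6 rad/s.
t_p = π/ω_d = π/6 ≈ 0.5236 s.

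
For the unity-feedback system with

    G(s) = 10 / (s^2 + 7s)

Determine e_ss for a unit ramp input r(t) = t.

e_ss = 0.7000

G(s) has one pole at the origin.
This is a Type 1 system. Kv = lim_{s→0} s·G(s) = 10/7.
e_ss = 1/Kv = 1/(10/7) = 7/10 ≈ 0.7000.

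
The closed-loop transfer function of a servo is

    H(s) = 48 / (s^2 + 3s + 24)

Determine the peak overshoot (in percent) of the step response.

Comparing s^2 + 3s + 24 to s^2 + 2ζωₙs + ωₙ²: ωₙ = √24 ≈ 4.899 rad/s and ζ = 3/(2·√24) ≈ 0.3062.
%OS = 100·exp(−πζ/√(1−ζ²)) = 100·exp(−π·0.3062/√(1−0.3062²)) ≈ 36.4%.

%OS ≈ 36.4%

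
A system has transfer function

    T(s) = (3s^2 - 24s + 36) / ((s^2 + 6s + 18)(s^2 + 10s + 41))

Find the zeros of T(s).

s = 2, 6

Set the numerator to zero: 3s^2 - 24s + 36 = 0, i.e. 3·(s^2 - 8s + 12) = 0.
Factoring: (s - 2)(s - 6) = 0.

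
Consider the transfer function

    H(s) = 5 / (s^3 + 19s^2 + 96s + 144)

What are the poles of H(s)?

The poles are the roots of the denominator s^3 + 19s^2 + 96s + 144 = 0.
Trying s = -3: the polynomial evaluates to 0, so (s + 3) is a factor.
Dividing out leaves s^2 + 16s + 48 = 0.
Factoring the quadratic: (s + 12)(s + 4) = 0.

s = -3, -12, -4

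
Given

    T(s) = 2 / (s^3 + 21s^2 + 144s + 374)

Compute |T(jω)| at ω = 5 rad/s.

Substitute s = j5: numerator = 2, denominator = -151 + j595.
|T(j5)| = |2| / |-151 + j595| = 2 / 613.86 ≈ 0.003258.

|T(j5)| ≈ 0.003258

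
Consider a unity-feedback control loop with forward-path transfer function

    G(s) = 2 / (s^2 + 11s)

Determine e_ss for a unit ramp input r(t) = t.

e_ss = 5.500

G(s) has one pole at the origin.
This is a Type 1 system. Kv = lim_{s→0} s·G(s) = 2/11.
e_ss = 1/Kv = 1/(2/11) = 11/2 ≈ 5.500.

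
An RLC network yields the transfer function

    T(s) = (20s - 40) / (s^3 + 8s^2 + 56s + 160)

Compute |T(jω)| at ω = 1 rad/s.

|T(j1)| ≈ 0.2767

Substitute s = j1: numerator = -40 + j20, denominator = 152 + j55.
|T(j1)| = |-40 + j20| / |152 + j55| = 44.721 / 161.64 ≈ 0.2767.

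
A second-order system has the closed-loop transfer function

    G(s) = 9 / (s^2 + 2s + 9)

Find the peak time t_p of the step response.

t_p ≈ 1.111 s

Comparing s^2 + 2s + 9 to s^2 + 2ζωₙs + ωₙ²: ωₙ = 3 rad/s and ζ = 2/(2·3) ≈ 0.3333.
ζωₙ = 2/2 = 1, so ω_d = ωₙ√(1−ζ²) = √(ωₙ² − (ζωₙ)²) = √(9 − 1²) = √8 ≈ 2.828 rad/s.
t_p = π/ω_d = π/2.828 ≈ 1.111 s.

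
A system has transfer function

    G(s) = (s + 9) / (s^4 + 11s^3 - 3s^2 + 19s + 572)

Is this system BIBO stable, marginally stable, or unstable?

The denominator s^4 + 11s^3 - 3s^2 + 19s + 572 factors as (s + 4)(s + 11)(s^2 - 4s + 13), giving poles at s = -4, -11, 2 + 3j, 2 - 3j.
Since the pole(s) at s = 2 ± 3j lie in the right half-plane, the system is unstable.

unstable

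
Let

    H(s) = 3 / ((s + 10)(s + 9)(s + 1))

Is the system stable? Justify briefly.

The poles can be read from the denominator factors: s = -10, -9, -1.
Since all poles lie strictly in the left half-plane, the system is stable.

stable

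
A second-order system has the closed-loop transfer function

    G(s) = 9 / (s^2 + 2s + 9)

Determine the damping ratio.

ζ ≈ 0.3333

Compare the denominator to the standard form s^2 + 2ζωₙs + ωₙ².
ωₙ² = 9, so ωₙ = 3 rad/s.
2ζωₙ = 2, so ζ = 2/(2·3) ≈ 0.3333.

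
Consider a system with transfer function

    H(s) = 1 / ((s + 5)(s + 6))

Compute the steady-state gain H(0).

At s = 0 each factor (s + a) contributes a and each (s^2 + bs + c) contributes c.
H(0) = 1·1 / ((5) · (6)) = 1/30 = 1/30.

H(0) = 1/30 ≈ 0.03333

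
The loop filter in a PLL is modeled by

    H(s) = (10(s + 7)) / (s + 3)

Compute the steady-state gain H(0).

At s = 0 each factor (s + a) contributes a and each (s^2 + bs + c) contributes c.
H(0) = 10·(7) / ((3)) = 70/3 = 70/3.

H(0) = 70/3 ≈ 23.33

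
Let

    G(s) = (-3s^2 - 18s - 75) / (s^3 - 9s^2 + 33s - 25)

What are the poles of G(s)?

The poles are the roots of the denominator s^3 - 9s^2 + 33s - 25 = 0.
Trying s = 1: the polynomial evaluates to 0, so (s - 1) is a factor.
Dividing out leaves s^2 - 8s + 25 = 0.
The quadratic formula then gives s = 4 ± 3j.

s = 4 ± 3j, 1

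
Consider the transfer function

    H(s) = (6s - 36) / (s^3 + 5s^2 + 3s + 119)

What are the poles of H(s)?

The poles are the roots of the denominator s^3 + 5s^2 + 3s + 119 = 0.
Trying s = -7: the polynomial evaluates to 0, so (s + 7) is a factor.
Dividing out leaves s^2 - 2s + 17 = 0.
The quadratic formula then gives s = 1 ± 4j.

s = 1 + 4j, 1 - 4j, -7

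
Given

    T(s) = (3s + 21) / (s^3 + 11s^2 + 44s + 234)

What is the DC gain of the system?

Set s = 0: T(0) = (21) / (234) = 7/78.

T(0) = 7/78 ≈ 0.08974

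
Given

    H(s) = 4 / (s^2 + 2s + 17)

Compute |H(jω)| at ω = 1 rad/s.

Substitute s = j1: numerator = 4, denominator = 16 + j2.
|H(j1)| = |4| / |16 + j2| = 4 / 16.125 ≈ 0.2481.

|H(j1)| ≈ 0.2481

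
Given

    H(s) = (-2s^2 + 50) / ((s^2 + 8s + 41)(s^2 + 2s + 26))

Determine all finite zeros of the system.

s = 5, -5

Set the numerator to zero: -2s^2 + 50 = 0, i.e. -2·(s^2 - 25) = 0.
Factoring: (s - 5)(s + 5) = 0.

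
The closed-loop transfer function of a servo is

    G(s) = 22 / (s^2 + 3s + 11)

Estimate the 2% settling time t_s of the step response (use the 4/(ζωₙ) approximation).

Comparing s^2 + 3s + 11 to s^2 + 2ζωₙs + ωₙ²: ωₙ = √11 ≈ 3.317 rad/s and ζ = 3/(2·√11) ≈ 0.4523.
ζωₙ = 3/2 = 1.5, so t_s ≈ 4/(ζωₙ) = 4/1.5 ≈ 2.667 s.

t_s ≈ 2.667 s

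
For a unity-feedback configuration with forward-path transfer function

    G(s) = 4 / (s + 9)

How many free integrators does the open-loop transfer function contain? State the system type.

The denominator has no factor of s at the origin — no free integrator — so this is a Type 0 system.

Type 0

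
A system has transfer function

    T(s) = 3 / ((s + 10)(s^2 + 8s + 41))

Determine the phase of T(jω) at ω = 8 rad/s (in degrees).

∠T(j8) ≈ -148.4°

At s = j8: numerator = 3, denominator = -742 + j456.
∠T = ∠num − ∠den = 0° − (148.43°) = -148.4°.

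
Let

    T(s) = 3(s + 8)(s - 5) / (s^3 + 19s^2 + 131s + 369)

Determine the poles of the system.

s = -5 + 4j, -5 - 4j, -9

The poles are the roots of the denominator s^3 + 19s^2 + 131s + 369 = 0.
Trying s = -9: the polynomial evaluates to 0, so (s + 9) is a factor.
Dividing out leaves s^2 + 10s + 41 = 0.
The quadratic formula then gives s = -5 ± 4j.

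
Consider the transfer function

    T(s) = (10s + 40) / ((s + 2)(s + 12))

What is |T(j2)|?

Substitute s = j2: numerator = 40 + j20, denominator = 20 + j28.
|T(j2)| = |40 + j20| / |20 + j28| = 44.721 / 34.409 ≈ 1.300.

|T(j2)| ≈ 1.300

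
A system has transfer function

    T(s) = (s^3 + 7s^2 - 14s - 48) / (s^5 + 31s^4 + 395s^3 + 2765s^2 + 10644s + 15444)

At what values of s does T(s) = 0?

s = -2, 3, -8

Set the numerator to zero: s^3 + 7s^2 - 14s - 48 = 0.
Factoring: (s + 2)(s - 3)(s + 8) = 0.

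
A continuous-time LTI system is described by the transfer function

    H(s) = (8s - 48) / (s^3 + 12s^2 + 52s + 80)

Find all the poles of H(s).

The poles are the roots of the denominator s^3 + 12s^2 + 52s + 80 = 0.
Trying s = -4: the polynomial evaluates to 0, so (s + 4) is a factor.
Dividing out leaves s^2 + 8s + 20 = 0.
The quadratic formula then gives s = -4 ± 2j.

s = -4, -4 ± 2j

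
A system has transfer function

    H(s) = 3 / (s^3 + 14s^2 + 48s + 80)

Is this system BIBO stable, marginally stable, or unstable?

The denominator s^3 + 14s^2 + 48s + 80 factors as (s^2 + 4s + 8)(s + 10), giving poles at s = -2 ± 2j, -10.
Since all poles lie strictly in the left half-plane, the system is stable.

stable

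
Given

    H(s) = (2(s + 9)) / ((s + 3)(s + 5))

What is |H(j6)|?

Substitute s = j6: numerator = 18 + j12, denominator = -21 + j48.
|H(j6)| = |18 + j12| / |-21 + j48| = 21.633 / 52.393 ≈ 0.4129.

|H(j6)| ≈ 0.4129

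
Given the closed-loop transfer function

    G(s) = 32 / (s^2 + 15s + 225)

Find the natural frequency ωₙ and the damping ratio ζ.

Compare the denominator to the standard form s^2 + 2ζωₙs + ωₙ².
ωₙ² = 225, so ωₙ = 15 rad/s.
2ζωₙ = 15, so ζ = 15/(2·15) = 0.5.

ωₙ = 15 rad/s, ζ = 0.5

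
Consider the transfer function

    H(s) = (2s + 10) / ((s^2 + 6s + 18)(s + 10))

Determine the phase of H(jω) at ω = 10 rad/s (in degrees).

∠H(j10) ≈ -125.4°

At s = j10: numerator = 10 + j20, denominator = -1420 - j220.
∠H = ∠num − ∠den = 63.435° − (-171.19°) = 234.6°, which wraps to -125.4°.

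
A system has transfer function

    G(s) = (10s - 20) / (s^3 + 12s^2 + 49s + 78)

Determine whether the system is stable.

The denominator s^3 + 12s^2 + 49s + 78 factors as (s^2 + 6s + 13)(s + 6), giving poles at s = -3 + 2j, -3 - 2j, -6.
Since all poles lie strictly in the left half-plane, the system is stable.

stable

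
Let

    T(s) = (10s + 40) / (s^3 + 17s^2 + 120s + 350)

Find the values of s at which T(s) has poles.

The poles are the roots of the denominator s^3 + 17s^2 + 120s + 350 = 0.
Trying s = -7: the polynomial evaluates to 0, so (s + 7) is a factor.
Dividing out leaves s^2 + 10s + 50 = 0.
The quadratic formula then gives s = -5 ± 5j.

s = -5 + 5j, -5 - 5j, -7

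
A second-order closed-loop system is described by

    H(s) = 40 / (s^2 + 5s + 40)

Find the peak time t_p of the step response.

Comparing s^2 + 5s + 40 to s^2 + 2ζωₙs + ωₙ²: ωₙ = √40 ≈ 6.325 rad/s and ζ = 5/(2·√40) ≈ 0.3953.
ζωₙ = 5/2 = 2.5, so ω_d = ωₙ√(1−ζ²) = √(ωₙ² − (ζωₙ)²) = √(40 − 2.5²) = √33.75 ≈ 5.809 rad/s.
t_p = π/ω_d = π/5.809 ≈ 0.5408 s.

t_p ≈ 0.5408 s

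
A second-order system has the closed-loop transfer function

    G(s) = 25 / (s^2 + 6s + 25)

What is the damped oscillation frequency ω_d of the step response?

ω_d = 4 rad/s

Comparing s^2 + 6s + 25 to s^2 + 2ζωₙs + ωₙ²: ωₙ = 5 rad/s and ζ = 6/(2·5) = 0.6.
ζωₙ = 6/2 = 3, so ω_d = ωₙ√(1−ζ²) = √(ωₙ² − (ζωₙ)²) = √(25 − 3²) = √16 = 4 rad/s.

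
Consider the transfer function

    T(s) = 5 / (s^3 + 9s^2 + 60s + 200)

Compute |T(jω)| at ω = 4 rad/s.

Substitute s = j4: numerator = 5, denominator = 56 + j176.
|T(j4)| = |5| / |56 + j176| = 5 / 184.69 ≈ 0.02707.

|T(j4)| ≈ 0.02707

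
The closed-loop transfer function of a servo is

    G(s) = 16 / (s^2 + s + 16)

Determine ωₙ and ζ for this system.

Compare the denominator to the standard form s^2 + 2ζωₙs + ωₙ².
ωₙ² = 16, so ωₙ = 4 rad/s.
2ζωₙ = 1, so ζ = 1/(2·4) = 0.125.

ωₙ = 4 rad/s, ζ = 0.125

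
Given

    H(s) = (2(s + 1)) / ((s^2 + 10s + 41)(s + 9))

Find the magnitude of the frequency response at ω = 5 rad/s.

Substitute s = j5: numerator = 2 + j10, denominator = -106 + j530.
|H(j5)| = |2 + j10| / |-106 + j530| = 10.198 / 540.50 ≈ 0.01887.

|H(j5)| ≈ 0.01887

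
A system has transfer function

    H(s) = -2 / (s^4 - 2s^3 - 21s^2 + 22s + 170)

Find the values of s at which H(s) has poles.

s = 4 ± j, -3 ± j

The poles are the roots of the denominator s^4 - 2s^3 - 21s^2 + 22s + 170 = 0.
No real roots exist; factor into two real quadratics: (s^2 - 8s + 17)(s^2 + 6s + 10) = 0.
Each quadratic gives a conjugate pair via the quadratic formula.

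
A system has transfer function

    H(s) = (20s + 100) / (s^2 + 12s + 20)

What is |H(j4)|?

Substitute s = j4: numerator = 100 + j80, denominator = 4 + j48.
|H(j4)| = |100 + j80| / |4 + j48| = 128.06 / 48.166 ≈ 2.659.

|H(j4)| ≈ 2.659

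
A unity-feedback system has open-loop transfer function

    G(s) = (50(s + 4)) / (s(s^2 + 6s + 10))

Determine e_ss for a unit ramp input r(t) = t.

G(s) has one pole at the origin.
This is a Type 1 system. Kv = lim_{s→0} s·G(s) = 200/10 = 20.
e_ss = 1/Kv = 1/(20) = 1/20 ≈ 0.05000.

e_ss = 0.05000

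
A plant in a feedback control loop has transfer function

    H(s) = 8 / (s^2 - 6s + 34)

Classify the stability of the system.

unstable

The denominator s^2 - 6s + 34 factors as (s^2 - 6s + 34), giving poles at s = 3 ± 5j.
Since the pole(s) at s = 3 + 5j, 3 - 5j lie in the right half-plane, the system is unstable.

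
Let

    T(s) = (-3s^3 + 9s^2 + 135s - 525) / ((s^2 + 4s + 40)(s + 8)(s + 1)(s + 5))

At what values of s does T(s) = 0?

s = 5, -7, 5

Set the numerator to zero: -3s^3 + 9s^2 + 135s - 525 = 0, i.e. -3·(s^3 - 3s^2 - 45s + 175) = 0.
Factoring: (s - 5)^2(s + 7) = 0.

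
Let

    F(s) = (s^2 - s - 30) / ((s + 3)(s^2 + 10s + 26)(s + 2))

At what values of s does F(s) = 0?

s = -5, 6

Set the numerator to zero: s^2 - s - 30 = 0.
Factoring: (s + 5)(s - 6) = 0.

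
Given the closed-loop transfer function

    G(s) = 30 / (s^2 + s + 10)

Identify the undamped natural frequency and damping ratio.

Compare the denominator to the standard form s^2 + 2ζωₙs + ωₙ².
ωₙ² = 10, so ωₙ = √10 ≈ 3.162 rad/s.
2ζωₙ = 1, so ζ = 1/(2·√10) ≈ 0.1581.

ωₙ ≈ 3.162 rad/s, ζ ≈ 0.1581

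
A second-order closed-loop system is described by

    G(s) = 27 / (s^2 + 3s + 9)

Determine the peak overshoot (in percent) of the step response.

%OS ≈ 16.3%

Comparing s^2 + 3s + 9 to s^2 + 2ζωₙs + ωₙ²: ωₙ = 3 rad/s and ζ = 3/(2·3) = 0.5.
%OS = 100·exp(−πζ/√(1−ζ²)) = 100·exp(−π·0.5/√(1−0.5²)) ≈ 16.3%.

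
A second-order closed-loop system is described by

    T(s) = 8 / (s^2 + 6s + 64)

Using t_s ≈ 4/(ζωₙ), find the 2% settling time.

Comparing s^2 + 6s + 64 to s^2 + 2ζωₙs + ωₙ²: ωₙ = 8 rad/s and ζ = 6/(2·8) = 0.375.
ζωₙ = 6/2 = 3, so t_s ≈ 4/(ζωₙ) = 4/3 ≈ 1.333 s.

t_s ≈ 1.333 s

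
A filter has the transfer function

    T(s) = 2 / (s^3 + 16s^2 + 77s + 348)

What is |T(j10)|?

Substitute s = j10: numerator = 2, denominator = -1252 - j230.
|T(j10)| = |2| / |-1252 - j230| = 2 / 1273.0 ≈ 0.001571.

|T(j10)| ≈ 0.001571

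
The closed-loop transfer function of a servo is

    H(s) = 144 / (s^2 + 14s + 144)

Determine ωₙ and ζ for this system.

ωₙ = 12 rad/s, ζ ≈ 0.5833

Compare the denominator to the standard form s^2 + 2ζωₙs + ωₙ².
ωₙ² = 144, so ωₙ = 12 rad/s.
2ζωₙ = 14, so ζ = 14/(2·12) ≈ 0.5833.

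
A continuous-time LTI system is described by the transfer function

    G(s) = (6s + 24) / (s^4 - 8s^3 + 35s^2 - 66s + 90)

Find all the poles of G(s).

The poles are the roots of the denominator s^4 - 8s^3 + 35s^2 - 66s + 90 = 0.
No real roots exist; factor into two real quadratics: (s^2 - 2s + 5)(s^2 - 6s + 18) = 0.
Each quadratic gives a conjugate pair via the quadratic formula.

s = 1 ± 2j, 3 ± 3j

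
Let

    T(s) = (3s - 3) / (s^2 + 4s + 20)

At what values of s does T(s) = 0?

s = 1

Set the numerator to zero: 3s - 3 = 0, i.e. 3·(s - 1) = 0.
So s = 1.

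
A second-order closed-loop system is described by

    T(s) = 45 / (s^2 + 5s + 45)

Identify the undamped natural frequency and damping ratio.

ωₙ ≈ 6.708 rad/s, ζ ≈ 0.3727

Compare the denominator to the standard form s^2 + 2ζωₙs + ωₙ².
ωₙ² = 45, so ωₙ = √45 ≈ 6.708 rad/s.
2ζωₙ = 5, so ζ = 5/(2·√45) ≈ 0.3727.
With ζ = 0.3727 the response is underdamped.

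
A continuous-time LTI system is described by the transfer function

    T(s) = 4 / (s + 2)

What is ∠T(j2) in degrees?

∠T(j2) ≈ -45°

At s = j2: numerator = 4, denominator = 2 + j2.
∠T = ∠num − ∠den = 0° − (45°) = -45°.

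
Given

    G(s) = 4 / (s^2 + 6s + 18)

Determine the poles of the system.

s = -3 ± 3j

The poles are the roots of the denominator s^2 + 6s + 18 = 0.
Using the quadratic formula: s = (-6 ± √(-36))/2 = -3 ± 3j.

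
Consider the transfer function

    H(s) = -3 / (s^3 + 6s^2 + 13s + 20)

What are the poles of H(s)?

s = -1 ± 2j, -4

The poles are the roots of the denominator s^3 + 6s^2 + 13s + 20 = 0.
Trying s = -4: the polynomial evaluates to 0, so (s + 4) is a factor.
Dividing out leaves s^2 + 2s + 5 = 0.
The quadratic formula then gives s = -1 ± 2j.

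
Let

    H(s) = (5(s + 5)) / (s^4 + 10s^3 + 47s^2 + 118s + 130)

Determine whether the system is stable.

The denominator s^4 + 10s^3 + 47s^2 + 118s + 130 factors as (s^2 + 6s + 10)(s^2 + 4s + 13), giving poles at s = -3 + j, -3 - j, -2 + 3j, -2 - 3j.
Since all poles lie strictly in the left half-plane, the system is stable.

stable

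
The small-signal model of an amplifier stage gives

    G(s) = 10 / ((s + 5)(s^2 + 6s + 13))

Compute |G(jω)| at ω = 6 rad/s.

|G(j6)| ≈ 0.02997

Substitute s = j6: numerator = 10, denominator = -331 + j42.
|G(j6)| = |10| / |-331 + j42| = 10 / 333.65 ≈ 0.02997.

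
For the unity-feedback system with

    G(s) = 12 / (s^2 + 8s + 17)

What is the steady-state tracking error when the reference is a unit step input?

G(s) has no poles at the origin.
This is a Type 0 system. Kp = lim_{s→0} G(s) = 12/17.
e_ss = 1/(1 + Kp) = 1/(1 + 12/17) = 17/29 ≈ 0.5862.

e_ss = 0.5862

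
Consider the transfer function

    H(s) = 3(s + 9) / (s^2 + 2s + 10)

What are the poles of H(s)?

The poles are the roots of the denominator s^2 + 2s + 10 = 0.
Using the quadratic formula: s = (-2 ± √(-36))/2 = -1 ± 3j.

s = -1 ± 3j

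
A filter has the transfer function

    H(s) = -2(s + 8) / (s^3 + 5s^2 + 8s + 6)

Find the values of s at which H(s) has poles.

The poles are the roots of the denominator s^3 + 5s^2 + 8s + 6 = 0.
Trying s = -3: the polynomial evaluates to 0, so (s + 3) is a factor.
Dividing out leaves s^2 + 2s + 2 = 0.
The quadratic formula then gives s = -1 ± 1j.

s = -1 + j, -1 - j, -3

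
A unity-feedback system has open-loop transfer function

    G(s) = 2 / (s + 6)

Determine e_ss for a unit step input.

G(s) has no poles at the origin.
This is a Type 0 system. Kp = lim_{s→0} G(s) = 2/6 = 1/3.
e_ss = 1/(1 + Kp) = 1/(1 + 1/3) = 3/4 ≈ 0.7500.

e_ss = 0.7500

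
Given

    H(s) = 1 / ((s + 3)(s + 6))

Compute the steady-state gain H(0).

H(0) = 1/18 ≈ 0.05556

At s = 0 each factor (s + a) contributes a and each (s^2 + bs + c) contributes c.
H(0) = 1·1 / ((3) · (6)) = 1/18 = 1/18.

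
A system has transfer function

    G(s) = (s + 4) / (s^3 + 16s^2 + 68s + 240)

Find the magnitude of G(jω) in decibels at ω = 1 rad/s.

|G(j1)|_dB ≈ -35.1 dB

Substitute s = j1: numerator = 4 + j1, denominator = 224 + j67.
|G(j1)| = |4 + j1| / |224 + j67| = 4.1231 / 233.81 ≈ 0.01763.
In decibels: 20·log₁₀(0.01763) ≈ -35.1 dB.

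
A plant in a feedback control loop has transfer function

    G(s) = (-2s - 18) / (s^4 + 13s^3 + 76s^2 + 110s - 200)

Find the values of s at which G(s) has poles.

s = -5 ± 5j, 1, -4

The poles are the roots of the denominator s^4 + 13s^3 + 76s^2 + 110s - 200 = 0.
Trying s = 1: the polynomial evaluates to 0, so (s - 1) is a factor.
Dividing out leaves s^3 + 14s^2 + 90s + 200 = 0.
This factors further as (s^2 + 10s + 50)(s + 4) = 0.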